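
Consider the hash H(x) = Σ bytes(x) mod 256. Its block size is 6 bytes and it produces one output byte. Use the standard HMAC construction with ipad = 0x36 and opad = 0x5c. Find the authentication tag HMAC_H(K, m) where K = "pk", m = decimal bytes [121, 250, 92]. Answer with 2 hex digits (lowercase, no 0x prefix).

Key "pk" = 70 6b is 2 bytes ≤ B = 6; zero-pad to 6 bytes: K' = 70 6b 00 00 00 00.
K' ⊕ ipad = 46 5d 36 36 36 36.  K' ⊕ opad = 2c 37 5c 5c 5c 5c.
Inner input = (K'⊕ipad) ∥ m = 46 5d 36 36 36 36 ∥ 79 fa 5c.
Inner hash: sum = 70+93+54+54+54+54+121+250+92 = 842; mod 256 = 74 → 4a.
Outer input = (K'⊕opad) ∥ inner = 2c 37 5c 5c 5c 5c ∥ 4a.
Outer hash (tag): sum = 44+55+92+92+92+92+74 = 541; mod 256 = 29 → 1d.

1d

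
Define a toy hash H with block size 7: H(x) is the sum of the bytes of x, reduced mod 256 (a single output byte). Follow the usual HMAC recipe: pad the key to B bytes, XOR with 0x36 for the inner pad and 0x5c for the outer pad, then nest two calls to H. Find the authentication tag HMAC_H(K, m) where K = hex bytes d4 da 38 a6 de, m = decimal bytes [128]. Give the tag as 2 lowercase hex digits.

e6

Key hex bytes d4 da 38 a6 de is 5 bytes ≤ B = 7; zero-pad to 7 bytes: K' = d4 da 38 a6 de 00 00.
K' ⊕ ipad = e2 ec 0e 90 e8 36 36.  K' ⊕ opad = 88 86 64 fa 82 5c 5c.
Inner input = (K'⊕ipad) ∥ m = e2 ec 0e 90 e8 36 36 ∥ 80.
Inner hash: sum = 226+236+14+144+232+54+54+128 = 1088; mod 256 = 64 → 40.
Outer input = (K'⊕opad) ∥ inner = 88 86 64 fa 82 5c 5c ∥ 40.
Outer hash (tag): sum = 136+134+100+250+130+92+92+64 = 998; mod 256 = 230 → e6.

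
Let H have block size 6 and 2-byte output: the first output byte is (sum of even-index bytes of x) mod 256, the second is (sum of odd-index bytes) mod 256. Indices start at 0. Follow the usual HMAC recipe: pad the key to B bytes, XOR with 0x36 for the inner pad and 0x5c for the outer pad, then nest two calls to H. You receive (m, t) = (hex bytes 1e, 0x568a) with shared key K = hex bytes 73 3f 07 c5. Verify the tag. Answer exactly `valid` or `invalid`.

Key hex bytes 73 3f 07 c5 is 4 bytes ≤ B = 6; zero-pad to 6 bytes: K' = 73 3f 07 c5 00 00.
K' ⊕ ipad = 45 09 31 f3 36 36; K' ⊕ opad = 2f 63 5b 99 5c 5c.
Inner hash: even-index sum = 202 mod 256 = 202; odd-index sum = 306 mod 256 = 50 → ca 32.
Outer hash (recomputed tag): even-index sum = 432 mod 256 = 176; odd-index sum = 394 mod 256 = 138 → b0 8a.
Recomputed tag = b08a; claimed = 568a → mismatch.

invalid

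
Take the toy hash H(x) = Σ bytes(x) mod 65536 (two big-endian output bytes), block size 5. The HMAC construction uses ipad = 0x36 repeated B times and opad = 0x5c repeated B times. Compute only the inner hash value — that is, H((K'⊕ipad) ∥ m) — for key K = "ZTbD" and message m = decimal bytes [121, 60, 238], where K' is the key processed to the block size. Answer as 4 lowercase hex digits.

036d

Key "ZTbD" = 5a 54 62 44 is 4 bytes ≤ B = 5; zero-pad to 5 bytes: K' = 5a 54 62 44 00.
K' ⊕ ipad = 6c 62 54 72 36.
Inner input = 6c 62 54 72 36 ∥ 79 3c ee.
Inner hash: sum = 108+98+84+114+54+121+60+238 = 877 → 03 6d.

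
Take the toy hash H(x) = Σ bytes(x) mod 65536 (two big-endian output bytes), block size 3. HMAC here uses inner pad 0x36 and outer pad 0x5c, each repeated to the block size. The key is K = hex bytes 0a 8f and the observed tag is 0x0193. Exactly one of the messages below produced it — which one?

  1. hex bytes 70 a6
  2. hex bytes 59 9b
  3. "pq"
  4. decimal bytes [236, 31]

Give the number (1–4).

3

Key hex bytes 0a 8f is 2 bytes ≤ B = 3; zero-pad to 3 bytes: K' = 0a 8f 00.
K' ⊕ ipad = 3c b9 36; K' ⊕ opad = 56 d3 5c.
m1: inner = H(3c b9 36 70 a6) = 02 41; tag = H(56 d3 5c 02 41) = 01c8
m2: inner = H(3c b9 36 59 9b) = 02 1f; tag = H(56 d3 5c 02 1f) = 01a6
m3: inner = H(3c b9 36 70 71) = 02 0c; tag = H(56 d3 5c 02 0c) = 0193 ← matches
m4: inner = H(3c b9 36 ec 1f) = 02 36; tag = H(56 d3 5c 02 36) = 01bd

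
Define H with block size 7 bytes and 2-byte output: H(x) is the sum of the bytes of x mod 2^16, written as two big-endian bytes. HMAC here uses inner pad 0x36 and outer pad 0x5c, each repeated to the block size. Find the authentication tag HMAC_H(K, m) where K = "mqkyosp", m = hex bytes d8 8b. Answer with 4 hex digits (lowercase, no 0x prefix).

Key "mqkyosp" = 6d 71 6b 79 6f 73 70 is exactly B = 7 bytes: K' = 6d 71 6b 79 6f 73 70.
K' ⊕ ipad = 5b 47 5d 4f 59 45 46.  K' ⊕ opad = 31 2d 37 25 33 2f 2c.
Inner input = (K'⊕ipad) ∥ m = 5b 47 5d 4f 59 45 46 ∥ d8 8b.
Inner hash: sum = 91+71+93+79+89+69+70+216+139 = 917 → 03 95.
Outer input = (K'⊕opad) ∥ inner = 31 2d 37 25 33 2f 2c ∥ 03 95.
Outer hash (tag): sum = 49+45+55+37+51+47+44+3+149 = 480 → 01 e0.

01e0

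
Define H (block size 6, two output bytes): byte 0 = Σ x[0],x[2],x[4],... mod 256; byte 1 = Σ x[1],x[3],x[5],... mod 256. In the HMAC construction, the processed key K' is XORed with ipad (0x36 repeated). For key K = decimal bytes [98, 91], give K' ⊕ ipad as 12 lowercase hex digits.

Key decimal bytes [98, 91] = 62 5b is 2 bytes ≤ B = 6; zero-pad to 6 bytes: K' = 62 5b 00 00 00 00.
XOR each byte with 0x36: 62⊕36=54, 5b⊕36=6d, 00⊕36=36, 00⊕36=36, 00⊕36=36, 00⊕36=36.

546d36363636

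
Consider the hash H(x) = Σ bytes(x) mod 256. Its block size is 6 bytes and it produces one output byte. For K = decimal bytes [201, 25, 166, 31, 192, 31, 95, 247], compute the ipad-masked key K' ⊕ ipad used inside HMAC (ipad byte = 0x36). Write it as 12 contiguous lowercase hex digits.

ea3636363636

Key decimal bytes [201, 25, 166, 31, 192, 31, 95, 247] = c9 19 a6 1f c0 1f 5f f7 is 8 bytes > B = 6, so hash it first: H(key) = dc, then zero-pad to 6 bytes: K' = dc 00 00 00 00 00.
XOR each byte with 0x36: dc⊕36=ea, 00⊕36=36, 00⊕36=36, 00⊕36=36, 00⊕36=36, 00⊕36=36.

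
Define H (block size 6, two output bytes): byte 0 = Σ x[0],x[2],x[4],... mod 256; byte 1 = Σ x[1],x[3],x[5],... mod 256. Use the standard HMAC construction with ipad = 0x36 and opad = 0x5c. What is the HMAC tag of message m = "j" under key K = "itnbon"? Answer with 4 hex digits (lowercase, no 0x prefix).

Key "itnbon" = 69 74 6e 62 6f 6e is exactly B = 6 bytes: K' = 69 74 6e 62 6f 6e.
K' ⊕ ipad = 5f 42 58 54 59 58.  K' ⊕ opad = 35 28 32 3e 33 32.
Inner input = (K'⊕ipad) ∥ m = 5f 42 58 54 59 58 ∥ 6a.
Inner hash: even-index sum = 378 mod 256 = 122; odd-index sum = 238 mod 256 = 238 → 7a ee.
Outer input = (K'⊕opad) ∥ inner = 35 28 32 3e 33 32 ∥ 7a ee.
Outer hash (tag): even-index sum = 276 mod 256 = 20; odd-index sum = 390 mod 256 = 134 → 14 86.

1486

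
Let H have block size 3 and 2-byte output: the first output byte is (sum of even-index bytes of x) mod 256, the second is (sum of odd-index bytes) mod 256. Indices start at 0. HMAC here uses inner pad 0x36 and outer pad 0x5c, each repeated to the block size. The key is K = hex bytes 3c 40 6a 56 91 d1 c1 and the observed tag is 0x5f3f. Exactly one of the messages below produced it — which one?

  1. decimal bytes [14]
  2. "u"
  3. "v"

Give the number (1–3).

Key hex bytes 3c 40 6a 56 91 d1 c1 is 7 bytes > B = 3, so hash it first: H(key) = f8 67, then zero-pad to 3 bytes: K' = f8 67 00.
K' ⊕ ipad = ce 51 36; K' ⊕ opad = a4 3b 5c.
m1: inner = H(ce 51 36 0e) = 04 5f; tag = H(a4 3b 5c 04 5f) = 5f3f ← matches
m2: inner = H(ce 51 36 75) = 04 c6; tag = H(a4 3b 5c 04 c6) = c63f
m3: inner = H(ce 51 36 76) = 04 c7; tag = H(a4 3b 5c 04 c7) = c73f

1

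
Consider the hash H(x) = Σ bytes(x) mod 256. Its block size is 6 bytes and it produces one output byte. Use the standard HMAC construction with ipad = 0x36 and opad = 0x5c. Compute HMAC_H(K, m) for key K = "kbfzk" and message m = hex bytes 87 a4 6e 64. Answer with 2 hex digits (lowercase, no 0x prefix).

Key "kbfzk" = 6b 62 66 7a 6b is 5 bytes ≤ B = 6; zero-pad to 6 bytes: K' = 6b 62 66 7a 6b 00.
K' ⊕ ipad = 5d 54 50 4c 5d 36.  K' ⊕ opad = 37 3e 3a 26 37 5c.
Inner input = (K'⊕ipad) ∥ m = 5d 54 50 4c 5d 36 ∥ 87 a4 6e 64.
Inner hash: sum = 93+84+80+76+93+54+135+164+110+100 = 989; mod 256 = 221 → dd.
Outer input = (K'⊕opad) ∥ inner = 37 3e 3a 26 37 5c ∥ dd.
Outer hash (tag): sum = 55+62+58+38+55+92+221 = 581; mod 256 = 69 → 45.

45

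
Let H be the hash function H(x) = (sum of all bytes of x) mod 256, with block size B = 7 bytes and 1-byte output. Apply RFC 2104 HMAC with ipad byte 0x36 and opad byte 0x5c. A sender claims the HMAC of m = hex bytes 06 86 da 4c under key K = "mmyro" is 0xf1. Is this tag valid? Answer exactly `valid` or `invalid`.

invalid

Key "mmyro" = 6d 6d 79 72 6f is 5 bytes ≤ B = 7; zero-pad to 7 bytes: K' = 6d 6d 79 72 6f 00 00.
K' ⊕ ipad = 5b 5b 4f 44 59 36 36; K' ⊕ opad = 31 31 25 2e 33 5c 5c.
Inner hash: sum = 91+91+79+68+89+54+54+6+134+218+76 = 960; mod 256 = 192 → c0.
Outer hash (recomputed tag): sum = 49+49+37+46+51+92+92+192 = 608; mod 256 = 96 → 60.
Recomputed tag = 60; claimed = f1 → mismatch.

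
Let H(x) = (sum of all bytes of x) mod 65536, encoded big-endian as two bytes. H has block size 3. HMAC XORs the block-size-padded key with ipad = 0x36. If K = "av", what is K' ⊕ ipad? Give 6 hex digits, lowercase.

574036

Key "av" = 61 76 is 2 bytes ≤ B = 3; zero-pad to 3 bytes: K' = 61 76 00.
XOR each byte with 0x36: 61⊕36=57, 76⊕36=40, 00⊕36=36.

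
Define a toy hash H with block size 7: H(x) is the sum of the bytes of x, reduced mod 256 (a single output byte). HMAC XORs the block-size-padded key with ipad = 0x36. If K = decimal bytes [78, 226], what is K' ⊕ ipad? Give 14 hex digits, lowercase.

78d43636363636

Key decimal bytes [78, 226] = 4e e2 is 2 bytes ≤ B = 7; zero-pad to 7 bytes: K' = 4e e2 00 00 00 00 00.
XOR each byte with 0x36: 4e⊕36=78, e2⊕36=d4, 00⊕36=36, 00⊕36=36, 00⊕36=36, 00⊕36=36, 00⊕36=36.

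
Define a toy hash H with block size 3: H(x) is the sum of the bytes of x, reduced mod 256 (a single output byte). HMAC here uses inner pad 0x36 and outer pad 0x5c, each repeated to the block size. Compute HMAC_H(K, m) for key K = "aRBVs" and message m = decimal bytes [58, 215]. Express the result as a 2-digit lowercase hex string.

Key "aRBVs" = 61 52 42 56 73 is 5 bytes > B = 3, so hash it first: H(key) = be, then zero-pad to 3 bytes: K' = be 00 00.
K' ⊕ ipad = 88 36 36.  K' ⊕ opad = e2 5c 5c.
Inner input = (K'⊕ipad) ∥ m = 88 36 36 ∥ 3a d7.
Inner hash: sum = 136+54+54+58+215 = 517; mod 256 = 5 → 05.
Outer input = (K'⊕opad) ∥ inner = e2 5c 5c ∥ 05.
Outer hash (tag): sum = 226+92+92+5 = 415; mod 256 = 159 → 9f.

9f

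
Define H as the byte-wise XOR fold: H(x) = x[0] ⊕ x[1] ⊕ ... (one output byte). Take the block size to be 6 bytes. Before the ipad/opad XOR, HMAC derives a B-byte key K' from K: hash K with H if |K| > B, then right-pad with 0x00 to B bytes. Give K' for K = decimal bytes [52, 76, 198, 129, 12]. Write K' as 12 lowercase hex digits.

Key decimal bytes [52, 76, 198, 129, 12] = 34 4c c6 81 0c is 5 bytes ≤ B = 6; zero-pad to 6 bytes: K' = 34 4c c6 81 0c 00.

344cc6810c00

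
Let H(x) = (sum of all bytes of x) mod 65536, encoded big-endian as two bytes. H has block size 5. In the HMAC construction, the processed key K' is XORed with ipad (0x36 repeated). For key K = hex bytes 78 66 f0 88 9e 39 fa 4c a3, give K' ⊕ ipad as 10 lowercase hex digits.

3320363636

Key hex bytes 78 66 f0 88 9e 39 fa 4c a3 is 9 bytes > B = 5, so hash it first: H(key) = 05 16, then zero-pad to 5 bytes: K' = 05 16 00 00 00.
XOR each byte with 0x36: 05⊕36=33, 16⊕36=20, 00⊕36=36, 00⊕36=36, 00⊕36=36.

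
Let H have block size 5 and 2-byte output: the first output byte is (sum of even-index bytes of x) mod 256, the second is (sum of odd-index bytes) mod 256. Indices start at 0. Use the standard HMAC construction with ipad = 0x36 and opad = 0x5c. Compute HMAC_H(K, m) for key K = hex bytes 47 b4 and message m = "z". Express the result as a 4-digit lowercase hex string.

0521

Key hex bytes 47 b4 is 2 bytes ≤ B = 5; zero-pad to 5 bytes: K' = 47 b4 00 00 00.
K' ⊕ ipad = 71 82 36 36 36.  K' ⊕ opad = 1b e8 5c 5c 5c.
Inner input = (K'⊕ipad) ∥ m = 71 82 36 36 36 ∥ 7a.
Inner hash: even-index sum = 221 mod 256 = 221; odd-index sum = 306 mod 256 = 50 → dd 32.
Outer input = (K'⊕opad) ∥ inner = 1b e8 5c 5c 5c ∥ dd 32.
Outer hash (tag): even-index sum = 261 mod 256 = 5; odd-index sum = 545 mod 256 = 33 → 05 21.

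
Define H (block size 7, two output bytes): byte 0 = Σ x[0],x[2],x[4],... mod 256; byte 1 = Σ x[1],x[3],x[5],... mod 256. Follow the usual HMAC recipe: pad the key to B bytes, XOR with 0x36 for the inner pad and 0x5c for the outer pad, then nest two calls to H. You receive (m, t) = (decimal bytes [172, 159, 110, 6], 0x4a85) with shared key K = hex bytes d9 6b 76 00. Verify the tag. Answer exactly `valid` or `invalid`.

invalid

Key hex bytes d9 6b 76 00 is 4 bytes ≤ B = 7; zero-pad to 7 bytes: K' = d9 6b 76 00 00 00 00.
K' ⊕ ipad = ef 5d 40 36 36 36 36; K' ⊕ opad = 85 37 2a 5c 5c 5c 5c.
Inner hash: even-index sum = 576 mod 256 = 64; odd-index sum = 483 mod 256 = 227 → 40 e3.
Outer hash (recomputed tag): even-index sum = 586 mod 256 = 74; odd-index sum = 303 mod 256 = 47 → 4a 2f.
Recomputed tag = 4a2f; claimed = 4a85 → mismatch.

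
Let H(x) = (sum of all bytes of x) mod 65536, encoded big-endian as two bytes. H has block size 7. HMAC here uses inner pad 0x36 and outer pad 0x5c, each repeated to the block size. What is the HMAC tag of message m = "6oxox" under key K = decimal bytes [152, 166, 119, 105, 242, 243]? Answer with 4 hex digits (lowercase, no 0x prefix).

Key decimal bytes [152, 166, 119, 105, 242, 243] = 98 a6 77 69 f2 f3 is 6 bytes ≤ B = 7; zero-pad to 7 bytes: K' = 98 a6 77 69 f2 f3 00.
K' ⊕ ipad = ae 90 41 5f c4 c5 36.  K' ⊕ opad = c4 fa 2b 35 ae af 5c.
Inner input = (K'⊕ipad) ∥ m = ae 90 41 5f c4 c5 36 ∥ 36 6f 78 6f 78.
Inner hash: sum = 174+144+65+95+196+197+54+54+111+120+111+120 = 1441 → 05 a1.
Outer input = (K'⊕opad) ∥ inner = c4 fa 2b 35 ae af 5c ∥ 05 a1.
Outer hash (tag): sum = 196+250+43+53+174+175+92+5+161 = 1149 → 04 7d.

047d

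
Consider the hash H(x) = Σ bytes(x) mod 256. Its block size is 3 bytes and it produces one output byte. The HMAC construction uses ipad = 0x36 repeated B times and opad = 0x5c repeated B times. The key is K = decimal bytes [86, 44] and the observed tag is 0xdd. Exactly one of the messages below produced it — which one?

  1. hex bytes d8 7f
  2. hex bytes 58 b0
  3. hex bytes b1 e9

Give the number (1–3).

Key decimal bytes [86, 44] = 56 2c is 2 bytes ≤ B = 3; zero-pad to 3 bytes: K' = 56 2c 00.
K' ⊕ ipad = 60 1a 36; K' ⊕ opad = 0a 70 5c.
m1: inner = H(60 1a 36 d8 7f) = 07; tag = H(0a 70 5c 07) = dd ← matches
m2: inner = H(60 1a 36 58 b0) = b8; tag = H(0a 70 5c b8) = 8e
m3: inner = H(60 1a 36 b1 e9) = 4a; tag = H(0a 70 5c 4a) = 20

1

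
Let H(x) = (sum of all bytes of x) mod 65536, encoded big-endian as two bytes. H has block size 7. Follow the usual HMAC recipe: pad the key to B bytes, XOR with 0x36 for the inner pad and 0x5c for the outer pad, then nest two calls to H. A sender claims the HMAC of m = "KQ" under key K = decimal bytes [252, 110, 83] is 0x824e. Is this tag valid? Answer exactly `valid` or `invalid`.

invalid

Key decimal bytes [252, 110, 83] = fc 6e 53 is 3 bytes ≤ B = 7; zero-pad to 7 bytes: K' = fc 6e 53 00 00 00 00.
K' ⊕ ipad = ca 58 65 36 36 36 36; K' ⊕ opad = a0 32 0f 5c 5c 5c 5c.
Inner hash: sum = 202+88+101+54+54+54+54+75+81 = 763 → 02 fb.
Outer hash (recomputed tag): sum = 160+50+15+92+92+92+92+2+251 = 846 → 03 4e.
Recomputed tag = 034e; claimed = 824e → mismatch.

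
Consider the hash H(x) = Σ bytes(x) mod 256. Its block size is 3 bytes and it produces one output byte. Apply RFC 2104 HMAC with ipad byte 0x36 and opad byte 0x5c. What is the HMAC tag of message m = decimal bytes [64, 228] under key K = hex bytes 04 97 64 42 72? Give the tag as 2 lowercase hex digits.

bc

Key hex bytes 04 97 64 42 72 is 5 bytes > B = 3, so hash it first: H(key) = b3, then zero-pad to 3 bytes: K' = b3 00 00.
K' ⊕ ipad = 85 36 36.  K' ⊕ opad = ef 5c 5c.
Inner input = (K'⊕ipad) ∥ m = 85 36 36 ∥ 40 e4.
Inner hash: sum = 133+54+54+64+228 = 533; mod 256 = 21 → 15.
Outer input = (K'⊕opad) ∥ inner = ef 5c 5c ∥ 15.
Outer hash (tag): sum = 239+92+92+21 = 444; mod 256 = 188 → bc.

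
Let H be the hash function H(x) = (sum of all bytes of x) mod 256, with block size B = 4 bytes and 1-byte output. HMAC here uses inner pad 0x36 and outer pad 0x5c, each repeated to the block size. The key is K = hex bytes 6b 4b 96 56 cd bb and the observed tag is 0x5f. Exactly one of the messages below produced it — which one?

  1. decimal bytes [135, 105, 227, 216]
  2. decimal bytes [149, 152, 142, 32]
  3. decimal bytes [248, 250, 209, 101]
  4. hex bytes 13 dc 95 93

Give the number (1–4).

Key hex bytes 6b 4b 96 56 cd bb is 6 bytes > B = 4, so hash it first: H(key) = 2a, then zero-pad to 4 bytes: K' = 2a 00 00 00.
K' ⊕ ipad = 1c 36 36 36; K' ⊕ opad = 76 5c 5c 5c.
m1: inner = H(1c 36 36 36 87 69 e3 d8) = 69; tag = H(76 5c 5c 5c 69) = f3
m2: inner = H(1c 36 36 36 95 98 8e 20) = 99; tag = H(76 5c 5c 5c 99) = 23
m3: inner = H(1c 36 36 36 f8 fa d1 65) = e6; tag = H(76 5c 5c 5c e6) = 70
m4: inner = H(1c 36 36 36 13 dc 95 93) = d5; tag = H(76 5c 5c 5c d5) = 5f ← matches

4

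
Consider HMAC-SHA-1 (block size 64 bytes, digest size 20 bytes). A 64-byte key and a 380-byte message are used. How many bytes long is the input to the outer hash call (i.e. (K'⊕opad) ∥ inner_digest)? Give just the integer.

84

Key is 64 ≤ 64 bytes, zero-padded: |K'| = 64.
Outer input = (K'⊕opad) ∥ H(inner) → 64 + 20 = 84 bytes.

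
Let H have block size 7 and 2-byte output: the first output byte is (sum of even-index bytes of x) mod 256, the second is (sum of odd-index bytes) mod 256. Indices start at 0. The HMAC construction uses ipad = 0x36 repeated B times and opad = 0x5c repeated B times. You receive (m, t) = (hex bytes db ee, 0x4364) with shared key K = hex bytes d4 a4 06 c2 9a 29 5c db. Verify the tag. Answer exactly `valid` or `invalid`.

valid

Key hex bytes d4 a4 06 c2 9a 29 5c db is 8 bytes > B = 7, so hash it first: H(key) = d0 6a, then zero-pad to 7 bytes: K' = d0 6a 00 00 00 00 00.
K' ⊕ ipad = e6 5c 36 36 36 36 36; K' ⊕ opad = 8c 36 5c 5c 5c 5c 5c.
Inner hash: even-index sum = 630 mod 256 = 118; odd-index sum = 419 mod 256 = 163 → 76 a3.
Outer hash (recomputed tag): even-index sum = 579 mod 256 = 67; odd-index sum = 356 mod 256 = 100 → 43 64.
Recomputed tag = 4364; claimed = 4364 → match.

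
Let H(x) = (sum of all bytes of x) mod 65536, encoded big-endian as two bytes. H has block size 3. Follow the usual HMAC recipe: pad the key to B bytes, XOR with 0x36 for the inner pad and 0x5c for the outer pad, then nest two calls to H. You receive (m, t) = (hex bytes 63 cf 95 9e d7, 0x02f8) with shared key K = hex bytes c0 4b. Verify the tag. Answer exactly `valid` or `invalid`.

invalid

Key hex bytes c0 4b is 2 bytes ≤ B = 3; zero-pad to 3 bytes: K' = c0 4b 00.
K' ⊕ ipad = f6 7d 36; K' ⊕ opad = 9c 17 5c.
Inner hash: sum = 246+125+54+99+207+149+158+215 = 1253 → 04 e5.
Outer hash (recomputed tag): sum = 156+23+92+4+229 = 504 → 01 f8.
Recomputed tag = 01f8; claimed = 02f8 → mismatch.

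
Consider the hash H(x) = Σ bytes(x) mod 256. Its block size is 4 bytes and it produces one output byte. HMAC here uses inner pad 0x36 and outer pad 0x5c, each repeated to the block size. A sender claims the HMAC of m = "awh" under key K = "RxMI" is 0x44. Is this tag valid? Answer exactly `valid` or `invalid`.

Key "RxMI" = 52 78 4d 49 is exactly B = 4 bytes: K' = 52 78 4d 49.
K' ⊕ ipad = 64 4e 7b 7f; K' ⊕ opad = 0e 24 11 15.
Inner hash: sum = 100+78+123+127+97+119+104 = 748; mod 256 = 236 → ec.
Outer hash (recomputed tag): sum = 14+36+17+21+236 = 324; mod 256 = 68 → 44.
Recomputed tag = 44; claimed = 44 → match.

valid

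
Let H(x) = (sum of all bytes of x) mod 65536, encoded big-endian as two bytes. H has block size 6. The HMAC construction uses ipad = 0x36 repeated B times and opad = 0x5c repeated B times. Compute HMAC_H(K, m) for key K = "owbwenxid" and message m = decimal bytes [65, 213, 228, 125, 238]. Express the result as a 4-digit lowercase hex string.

02b2

Key "owbwenxid" = 6f 77 62 77 65 6e 78 69 64 is 9 bytes > B = 6, so hash it first: H(key) = 03 d7, then zero-pad to 6 bytes: K' = 03 d7 00 00 00 00.
K' ⊕ ipad = 35 e1 36 36 36 36.  K' ⊕ opad = 5f 8b 5c 5c 5c 5c.
Inner input = (K'⊕ipad) ∥ m = 35 e1 36 36 36 36 ∥ 41 d5 e4 7d ee.
Inner hash: sum = 53+225+54+54+54+54+65+213+228+125+238 = 1363 → 05 53.
Outer input = (K'⊕opad) ∥ inner = 5f 8b 5c 5c 5c 5c ∥ 05 53.
Outer hash (tag): sum = 95+139+92+92+92+92+5+83 = 690 → 02 b2.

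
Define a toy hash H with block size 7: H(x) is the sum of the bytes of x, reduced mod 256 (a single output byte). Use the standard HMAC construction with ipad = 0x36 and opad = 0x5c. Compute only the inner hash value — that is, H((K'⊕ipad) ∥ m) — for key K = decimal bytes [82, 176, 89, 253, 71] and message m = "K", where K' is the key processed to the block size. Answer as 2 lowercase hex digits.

Key decimal bytes [82, 176, 89, 253, 71] = 52 b0 59 fd 47 is 5 bytes ≤ B = 7; zero-pad to 7 bytes: K' = 52 b0 59 fd 47 00 00.
K' ⊕ ipad = 64 86 6f cb 71 36 36.
Inner input = 64 86 6f cb 71 36 36 ∥ 4b.
Inner hash: sum = 100+134+111+203+113+54+54+75 = 844; mod 256 = 76 → 4c.

4c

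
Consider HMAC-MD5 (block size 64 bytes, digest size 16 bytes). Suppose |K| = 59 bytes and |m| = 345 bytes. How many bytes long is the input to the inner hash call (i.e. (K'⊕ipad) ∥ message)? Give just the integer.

Key is 59 ≤ 64 bytes, zero-padded: |K'| = 64.
Inner input = (K'⊕ipad) ∥ m → 64 + 345 = 409 bytes.

409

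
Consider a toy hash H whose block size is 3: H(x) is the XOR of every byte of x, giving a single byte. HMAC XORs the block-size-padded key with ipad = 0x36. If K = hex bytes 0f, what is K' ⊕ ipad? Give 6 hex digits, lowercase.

393636

Key hex bytes 0f is 1 byte ≤ B = 3; zero-pad to 3 bytes: K' = 0f 00 00.
XOR each byte with 0x36: 0f⊕36=39, 00⊕36=36, 00⊕36=36.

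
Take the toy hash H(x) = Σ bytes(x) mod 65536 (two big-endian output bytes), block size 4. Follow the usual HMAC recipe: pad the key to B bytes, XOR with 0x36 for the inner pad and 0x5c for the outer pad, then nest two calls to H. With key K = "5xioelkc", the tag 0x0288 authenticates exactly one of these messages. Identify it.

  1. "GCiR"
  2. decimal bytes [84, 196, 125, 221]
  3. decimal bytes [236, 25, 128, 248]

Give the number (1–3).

Key "5xioelkc" = 35 78 69 6f 65 6c 6b 63 is 8 bytes > B = 4, so hash it first: H(key) = 03 24, then zero-pad to 4 bytes: K' = 03 24 00 00.
K' ⊕ ipad = 35 12 36 36; K' ⊕ opad = 5f 78 5c 5c.
m1: inner = H(35 12 36 36 47 43 69 52) = 01 f8; tag = H(5f 78 5c 5c 01 f8) = 0288 ← matches
m2: inner = H(35 12 36 36 54 c4 7d dd) = 03 25; tag = H(5f 78 5c 5c 03 25) = 01b7
m3: inner = H(35 12 36 36 ec 19 80 f8) = 03 30; tag = H(5f 78 5c 5c 03 30) = 01c2

1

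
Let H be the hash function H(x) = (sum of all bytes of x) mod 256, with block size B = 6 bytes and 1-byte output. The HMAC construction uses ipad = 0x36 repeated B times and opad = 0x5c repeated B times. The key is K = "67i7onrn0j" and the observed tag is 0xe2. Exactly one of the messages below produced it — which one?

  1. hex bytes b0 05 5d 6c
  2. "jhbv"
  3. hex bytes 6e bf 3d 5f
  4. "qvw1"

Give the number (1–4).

Key "67i7onrn0j" = 36 37 69 37 6f 6e 72 6e 30 6a is 10 bytes > B = 6, so hash it first: H(key) = 64, then zero-pad to 6 bytes: K' = 64 00 00 00 00 00.
K' ⊕ ipad = 52 36 36 36 36 36; K' ⊕ opad = 38 5c 5c 5c 5c 5c.
m1: inner = H(52 36 36 36 36 36 b0 05 5d 6c) = de; tag = H(38 5c 5c 5c 5c 5c de) = e2 ← matches
m2: inner = H(52 36 36 36 36 36 6a 68 62 76) = 0a; tag = H(38 5c 5c 5c 5c 5c 0a) = 0e
m3: inner = H(52 36 36 36 36 36 6e bf 3d 5f) = 29; tag = H(38 5c 5c 5c 5c 5c 29) = 2d
m4: inner = H(52 36 36 36 36 36 71 76 77 31) = ef; tag = H(38 5c 5c 5c 5c 5c ef) = f3

1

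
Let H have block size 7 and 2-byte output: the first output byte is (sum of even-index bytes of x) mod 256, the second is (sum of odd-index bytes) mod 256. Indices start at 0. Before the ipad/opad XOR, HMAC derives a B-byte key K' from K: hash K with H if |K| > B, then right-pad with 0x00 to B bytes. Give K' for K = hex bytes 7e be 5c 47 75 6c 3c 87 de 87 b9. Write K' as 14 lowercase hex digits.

227f0000000000

|K| = 11 > B = 7, so first hash the key.
H(K): even-index sum = 802 mod 256 = 34; odd-index sum = 639 mod 256 = 127 → 22 7f.
Zero-pad H(K) = 22 7f to 7 bytes: K' = 22 7f 00 00 00 00 00.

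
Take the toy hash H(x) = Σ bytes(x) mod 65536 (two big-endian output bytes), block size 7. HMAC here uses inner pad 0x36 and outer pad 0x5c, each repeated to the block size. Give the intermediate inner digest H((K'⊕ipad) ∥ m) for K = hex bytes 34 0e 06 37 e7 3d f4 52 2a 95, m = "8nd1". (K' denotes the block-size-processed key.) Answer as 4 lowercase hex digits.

Key hex bytes 34 0e 06 37 e7 3d f4 52 2a 95 is 10 bytes > B = 7, so hash it first: H(key) = 03 a8, then zero-pad to 7 bytes: K' = 03 a8 00 00 00 00 00.
K' ⊕ ipad = 35 9e 36 36 36 36 36.
Inner input = 35 9e 36 36 36 36 36 ∥ 38 6e 64 31.
Inner hash: sum = 53+158+54+54+54+54+54+56+110+100+49 = 796 → 03 1c.

031c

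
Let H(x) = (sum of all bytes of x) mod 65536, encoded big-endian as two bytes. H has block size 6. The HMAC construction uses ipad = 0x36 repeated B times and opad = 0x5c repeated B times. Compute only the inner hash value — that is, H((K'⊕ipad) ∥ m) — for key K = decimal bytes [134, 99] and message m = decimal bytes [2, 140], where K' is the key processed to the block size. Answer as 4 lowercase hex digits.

026b

Key decimal bytes [134, 99] = 86 63 is 2 bytes ≤ B = 6; zero-pad to 6 bytes: K' = 86 63 00 00 00 00.
K' ⊕ ipad = b0 55 36 36 36 36.
Inner input = b0 55 36 36 36 36 ∥ 02 8c.
Inner hash: sum = 176+85+54+54+54+54+2+140 = 619 → 02 6b.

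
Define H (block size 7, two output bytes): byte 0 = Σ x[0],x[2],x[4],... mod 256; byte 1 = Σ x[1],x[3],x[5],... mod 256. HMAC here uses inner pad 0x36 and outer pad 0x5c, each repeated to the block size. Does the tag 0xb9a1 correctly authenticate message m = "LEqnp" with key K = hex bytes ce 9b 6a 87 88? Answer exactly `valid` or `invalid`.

Key hex bytes ce 9b 6a 87 88 is 5 bytes ≤ B = 7; zero-pad to 7 bytes: K' = ce 9b 6a 87 88 00 00.
K' ⊕ ipad = f8 ad 5c b1 be 36 36; K' ⊕ opad = 92 c7 36 db d4 5c 5c.
Inner hash: even-index sum = 763 mod 256 = 251; odd-index sum = 705 mod 256 = 193 → fb c1.
Outer hash (recomputed tag): even-index sum = 697 mod 256 = 185; odd-index sum = 761 mod 256 = 249 → b9 f9.
Recomputed tag = b9f9; claimed = b9a1 → mismatch.

invalid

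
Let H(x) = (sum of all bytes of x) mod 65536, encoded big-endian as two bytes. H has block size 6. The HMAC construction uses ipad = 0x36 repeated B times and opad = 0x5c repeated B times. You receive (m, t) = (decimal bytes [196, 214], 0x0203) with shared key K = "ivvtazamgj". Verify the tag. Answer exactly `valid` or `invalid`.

Key "ivvtazamgj" = 69 76 76 74 61 7a 61 6d 67 6a is 10 bytes > B = 6, so hash it first: H(key) = 04 43, then zero-pad to 6 bytes: K' = 04 43 00 00 00 00.
K' ⊕ ipad = 32 75 36 36 36 36; K' ⊕ opad = 58 1f 5c 5c 5c 5c.
Inner hash: sum = 50+117+54+54+54+54+196+214 = 793 → 03 19.
Outer hash (recomputed tag): sum = 88+31+92+92+92+92+3+25 = 515 → 02 03.
Recomputed tag = 0203; claimed = 0203 → match.

valid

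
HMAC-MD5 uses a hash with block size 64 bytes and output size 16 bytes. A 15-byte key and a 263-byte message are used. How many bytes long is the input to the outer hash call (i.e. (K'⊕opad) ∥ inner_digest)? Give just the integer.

Key is 15 ≤ 64 bytes, zero-padded: |K'| = 64.
Outer input = (K'⊕opad) ∥ H(inner) → 64 + 16 = 80 bytes.

80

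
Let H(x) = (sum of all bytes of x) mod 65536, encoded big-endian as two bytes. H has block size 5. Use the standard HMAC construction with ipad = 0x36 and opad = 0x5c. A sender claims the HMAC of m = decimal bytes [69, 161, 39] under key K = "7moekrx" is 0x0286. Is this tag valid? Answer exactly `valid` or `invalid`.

invalid

Key "7moekrx" = 37 6d 6f 65 6b 72 78 is 7 bytes > B = 5, so hash it first: H(key) = 02 cd, then zero-pad to 5 bytes: K' = 02 cd 00 00 00.
K' ⊕ ipad = 34 fb 36 36 36; K' ⊕ opad = 5e 91 5c 5c 5c.
Inner hash: sum = 52+251+54+54+54+69+161+39 = 734 → 02 de.
Outer hash (recomputed tag): sum = 94+145+92+92+92+2+222 = 739 → 02 e3.
Recomputed tag = 02e3; claimed = 0286 → mismatch.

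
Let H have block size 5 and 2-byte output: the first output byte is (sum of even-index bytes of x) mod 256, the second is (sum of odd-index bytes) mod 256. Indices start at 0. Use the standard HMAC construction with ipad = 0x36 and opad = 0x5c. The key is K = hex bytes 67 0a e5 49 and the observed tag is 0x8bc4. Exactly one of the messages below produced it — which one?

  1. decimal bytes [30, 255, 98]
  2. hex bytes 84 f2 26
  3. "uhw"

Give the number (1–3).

Key hex bytes 67 0a e5 49 is 4 bytes ≤ B = 5; zero-pad to 5 bytes: K' = 67 0a e5 49 00.
K' ⊕ ipad = 51 3c d3 7f 36; K' ⊕ opad = 3b 56 b9 15 5c.
m1: inner = H(51 3c d3 7f 36 1e ff 62) = 59 3b; tag = H(3b 56 b9 15 5c 59 3b) = 8bc4 ← matches
m2: inner = H(51 3c d3 7f 36 84 f2 26) = 4c 65; tag = H(3b 56 b9 15 5c 4c 65) = b5b7
m3: inner = H(51 3c d3 7f 36 75 68 77) = c2 a7; tag = H(3b 56 b9 15 5c c2 a7) = f72d

1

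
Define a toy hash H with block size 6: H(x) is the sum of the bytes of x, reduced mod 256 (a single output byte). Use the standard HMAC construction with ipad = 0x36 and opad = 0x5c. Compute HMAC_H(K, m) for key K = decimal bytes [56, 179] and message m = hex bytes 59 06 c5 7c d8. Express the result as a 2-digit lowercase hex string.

Key decimal bytes [56, 179] = 38 b3 is 2 bytes ≤ B = 6; zero-pad to 6 bytes: K' = 38 b3 00 00 00 00.
K' ⊕ ipad = 0e 85 36 36 36 36.  K' ⊕ opad = 64 ef 5c 5c 5c 5c.
Inner input = (K'⊕ipad) ∥ m = 0e 85 36 36 36 36 ∥ 59 06 c5 7c d8.
Inner hash: sum = 14+133+54+54+54+54+89+6+197+124+216 = 995; mod 256 = 227 → e3.
Outer input = (K'⊕opad) ∥ inner = 64 ef 5c 5c 5c 5c ∥ e3.
Outer hash (tag): sum = 100+239+92+92+92+92+227 = 934; mod 256 = 166 → a6.

a6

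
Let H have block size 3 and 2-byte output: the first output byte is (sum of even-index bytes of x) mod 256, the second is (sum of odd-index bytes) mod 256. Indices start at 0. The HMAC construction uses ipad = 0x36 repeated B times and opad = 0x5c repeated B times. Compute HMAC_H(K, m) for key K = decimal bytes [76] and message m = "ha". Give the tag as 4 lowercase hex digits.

Key decimal bytes [76] = 4c is 1 byte ≤ B = 3; zero-pad to 3 bytes: K' = 4c 00 00.
K' ⊕ ipad = 7a 36 36.  K' ⊕ opad = 10 5c 5c.
Inner input = (K'⊕ipad) ∥ m = 7a 36 36 ∥ 68 61.
Inner hash: even-index sum = 273 mod 256 = 17; odd-index sum = 158 mod 256 = 158 → 11 9e.
Outer input = (K'⊕opad) ∥ inner = 10 5c 5c ∥ 11 9e.
Outer hash (tag): even-index sum = 266 mod 256 = 10; odd-index sum = 109 mod 256 = 109 → 0a 6d.

0a6d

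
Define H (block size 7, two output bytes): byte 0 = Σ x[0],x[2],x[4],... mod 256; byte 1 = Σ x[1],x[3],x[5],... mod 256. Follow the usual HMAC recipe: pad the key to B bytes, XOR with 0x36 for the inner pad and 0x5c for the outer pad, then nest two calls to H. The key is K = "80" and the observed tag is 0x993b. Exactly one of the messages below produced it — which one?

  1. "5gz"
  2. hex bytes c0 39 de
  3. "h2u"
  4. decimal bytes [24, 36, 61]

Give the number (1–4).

1

Key "80" = 38 30 is 2 bytes ≤ B = 7; zero-pad to 7 bytes: K' = 38 30 00 00 00 00 00.
K' ⊕ ipad = 0e 06 36 36 36 36 36; K' ⊕ opad = 64 6c 5c 5c 5c 5c 5c.
m1: inner = H(0e 06 36 36 36 36 36 35 67 7a) = 17 21; tag = H(64 6c 5c 5c 5c 5c 5c 17 21) = 993b ← matches
m2: inner = H(0e 06 36 36 36 36 36 c0 39 de) = e9 10; tag = H(64 6c 5c 5c 5c 5c 5c e9 10) = 880d
m3: inner = H(0e 06 36 36 36 36 36 68 32 75) = e2 4f; tag = H(64 6c 5c 5c 5c 5c 5c e2 4f) = c706
m4: inner = H(0e 06 36 36 36 36 36 18 24 3d) = d4 c7; tag = H(64 6c 5c 5c 5c 5c 5c d4 c7) = 3ff8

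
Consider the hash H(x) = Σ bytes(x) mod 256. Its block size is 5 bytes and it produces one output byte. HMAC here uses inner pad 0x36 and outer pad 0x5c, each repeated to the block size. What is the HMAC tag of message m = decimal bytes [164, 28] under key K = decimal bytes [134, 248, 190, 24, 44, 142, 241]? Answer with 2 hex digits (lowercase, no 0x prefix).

74

Key decimal bytes [134, 248, 190, 24, 44, 142, 241] = 86 f8 be 18 2c 8e f1 is 7 bytes > B = 5, so hash it first: H(key) = ff, then zero-pad to 5 bytes: K' = ff 00 00 00 00.
K' ⊕ ipad = c9 36 36 36 36.  K' ⊕ opad = a3 5c 5c 5c 5c.
Inner input = (K'⊕ipad) ∥ m = c9 36 36 36 36 ∥ a4 1c.
Inner hash: sum = 201+54+54+54+54+164+28 = 609; mod 256 = 97 → 61.
Outer input = (K'⊕opad) ∥ inner = a3 5c 5c 5c 5c ∥ 61.
Outer hash (tag): sum = 163+92+92+92+92+97 = 628; mod 256 = 116 → 74.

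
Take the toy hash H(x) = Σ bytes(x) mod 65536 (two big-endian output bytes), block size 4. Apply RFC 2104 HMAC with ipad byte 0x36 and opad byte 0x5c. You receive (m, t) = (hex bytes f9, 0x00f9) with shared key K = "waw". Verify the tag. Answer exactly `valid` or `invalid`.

valid

Key "waw" = 77 61 77 is 3 bytes ≤ B = 4; zero-pad to 4 bytes: K' = 77 61 77 00.
K' ⊕ ipad = 41 57 41 36; K' ⊕ opad = 2b 3d 2b 5c.
Inner hash: sum = 65+87+65+54+249 = 520 → 02 08.
Outer hash (recomputed tag): sum = 43+61+43+92+2+8 = 249 → 00 f9.
Recomputed tag = 00f9; claimed = 00f9 → match.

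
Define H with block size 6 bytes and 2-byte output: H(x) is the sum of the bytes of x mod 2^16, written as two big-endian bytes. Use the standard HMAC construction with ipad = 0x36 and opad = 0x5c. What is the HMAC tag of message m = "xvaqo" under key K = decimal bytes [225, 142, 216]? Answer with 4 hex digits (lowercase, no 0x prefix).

Key decimal bytes [225, 142, 216] = e1 8e d8 is 3 bytes ≤ B = 6; zero-pad to 6 bytes: K' = e1 8e d8 00 00 00.
K' ⊕ ipad = d7 b8 ee 36 36 36.  K' ⊕ opad = bd d2 84 5c 5c 5c.
Inner input = (K'⊕ipad) ∥ m = d7 b8 ee 36 36 36 ∥ 78 76 61 71 6f.
Inner hash: sum = 215+184+238+54+54+54+120+118+97+113+111 = 1358 → 05 4e.
Outer input = (K'⊕opad) ∥ inner = bd d2 84 5c 5c 5c ∥ 05 4e.
Outer hash (tag): sum = 189+210+132+92+92+92+5+78 = 890 → 03 7a.

037a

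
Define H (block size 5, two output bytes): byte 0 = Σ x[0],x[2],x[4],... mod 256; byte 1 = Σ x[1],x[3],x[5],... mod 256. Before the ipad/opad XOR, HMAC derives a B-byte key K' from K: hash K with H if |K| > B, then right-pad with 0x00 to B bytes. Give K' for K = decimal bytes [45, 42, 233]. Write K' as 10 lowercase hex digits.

Key decimal bytes [45, 42, 233] = 2d 2a e9 is 3 bytes ≤ B = 5; zero-pad to 5 bytes: K' = 2d 2a e9 00 00.

2d2ae90000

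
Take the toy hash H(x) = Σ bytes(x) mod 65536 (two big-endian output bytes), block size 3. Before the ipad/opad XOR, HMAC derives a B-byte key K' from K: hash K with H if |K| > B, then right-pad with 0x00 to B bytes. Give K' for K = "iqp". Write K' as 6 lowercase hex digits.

Key "iqp" = 69 71 70 is exactly B = 3 bytes: K' = 69 71 70.

697170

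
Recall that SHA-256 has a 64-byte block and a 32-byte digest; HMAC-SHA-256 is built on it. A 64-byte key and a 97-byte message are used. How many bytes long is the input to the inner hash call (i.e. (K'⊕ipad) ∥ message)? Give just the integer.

161

Key is 64 ≤ 64 bytes, zero-padded: |K'| = 64.
Inner input = (K'⊕ipad) ∥ m → 64 + 97 = 161 bytes.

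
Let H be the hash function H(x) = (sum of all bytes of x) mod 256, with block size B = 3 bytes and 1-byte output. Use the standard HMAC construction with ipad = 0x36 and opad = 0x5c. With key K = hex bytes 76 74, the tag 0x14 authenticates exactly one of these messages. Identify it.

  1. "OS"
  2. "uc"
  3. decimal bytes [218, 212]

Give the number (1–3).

Key hex bytes 76 74 is 2 bytes ≤ B = 3; zero-pad to 3 bytes: K' = 76 74 00.
K' ⊕ ipad = 40 42 36; K' ⊕ opad = 2a 28 5c.
m1: inner = H(40 42 36 4f 53) = 5a; tag = H(2a 28 5c 5a) = 08
m2: inner = H(40 42 36 75 63) = 90; tag = H(2a 28 5c 90) = 3e
m3: inner = H(40 42 36 da d4) = 66; tag = H(2a 28 5c 66) = 14 ← matches

3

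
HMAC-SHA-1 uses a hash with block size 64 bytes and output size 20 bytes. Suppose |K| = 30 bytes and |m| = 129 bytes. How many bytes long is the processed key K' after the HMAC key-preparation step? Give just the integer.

64

Key is 30 ≤ 64 bytes, zero-padded: |K'| = 64.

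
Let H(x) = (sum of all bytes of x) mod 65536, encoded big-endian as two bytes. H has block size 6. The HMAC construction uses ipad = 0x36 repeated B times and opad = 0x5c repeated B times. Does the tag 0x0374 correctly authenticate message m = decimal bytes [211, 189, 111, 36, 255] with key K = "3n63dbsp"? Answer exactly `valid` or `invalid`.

valid

Key "3n63dbsp" = 33 6e 36 33 64 62 73 70 is 8 bytes > B = 6, so hash it first: H(key) = 02 b3, then zero-pad to 6 bytes: K' = 02 b3 00 00 00 00.
K' ⊕ ipad = 34 85 36 36 36 36; K' ⊕ opad = 5e ef 5c 5c 5c 5c.
Inner hash: sum = 52+133+54+54+54+54+211+189+111+36+255 = 1203 → 04 b3.
Outer hash (recomputed tag): sum = 94+239+92+92+92+92+4+179 = 884 → 03 74.
Recomputed tag = 0374; claimed = 0374 → match.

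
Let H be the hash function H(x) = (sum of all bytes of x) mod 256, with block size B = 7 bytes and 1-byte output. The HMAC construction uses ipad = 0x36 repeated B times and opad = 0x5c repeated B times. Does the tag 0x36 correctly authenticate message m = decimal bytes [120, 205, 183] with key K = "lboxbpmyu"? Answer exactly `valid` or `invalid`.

invalid

Key "lboxbpmyu" = 6c 62 6f 78 62 70 6d 79 75 is 9 bytes > B = 7, so hash it first: H(key) = e2, then zero-pad to 7 bytes: K' = e2 00 00 00 00 00 00.
K' ⊕ ipad = d4 36 36 36 36 36 36; K' ⊕ opad = be 5c 5c 5c 5c 5c 5c.
Inner hash: sum = 212+54+54+54+54+54+54+120+205+183 = 1044; mod 256 = 20 → 14.
Outer hash (recomputed tag): sum = 190+92+92+92+92+92+92+20 = 762; mod 256 = 250 → fa.
Recomputed tag = fa; claimed = 36 → mismatch.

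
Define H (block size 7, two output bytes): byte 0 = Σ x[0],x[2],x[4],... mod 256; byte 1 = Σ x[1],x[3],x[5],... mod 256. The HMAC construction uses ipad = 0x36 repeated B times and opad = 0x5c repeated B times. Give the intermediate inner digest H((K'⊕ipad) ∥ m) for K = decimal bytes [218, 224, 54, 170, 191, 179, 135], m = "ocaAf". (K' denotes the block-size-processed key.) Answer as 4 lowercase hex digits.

ca2d

Key decimal bytes [218, 224, 54, 170, 191, 179, 135] = da e0 36 aa bf b3 87 is exactly B = 7 bytes: K' = da e0 36 aa bf b3 87.
K' ⊕ ipad = ec d6 00 9c 89 85 b1.
Inner input = ec d6 00 9c 89 85 b1 ∥ 6f 63 61 41 66.
Inner hash: even-index sum = 714 mod 256 = 202; odd-index sum = 813 mod 256 = 45 → ca 2d.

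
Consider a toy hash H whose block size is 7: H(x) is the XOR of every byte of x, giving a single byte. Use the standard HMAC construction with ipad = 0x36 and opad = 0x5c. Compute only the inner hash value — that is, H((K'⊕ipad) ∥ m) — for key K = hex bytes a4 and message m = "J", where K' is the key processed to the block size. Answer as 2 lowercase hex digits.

Key hex bytes a4 is 1 byte ≤ B = 7; zero-pad to 7 bytes: K' = a4 00 00 00 00 00 00.
K' ⊕ ipad = 92 36 36 36 36 36 36.
Inner input = 92 36 36 36 36 36 36 ∥ 4a.
Inner hash: XOR 92⊕36⊕36⊕36⊕36⊕36⊕36⊕4a = d8.

d8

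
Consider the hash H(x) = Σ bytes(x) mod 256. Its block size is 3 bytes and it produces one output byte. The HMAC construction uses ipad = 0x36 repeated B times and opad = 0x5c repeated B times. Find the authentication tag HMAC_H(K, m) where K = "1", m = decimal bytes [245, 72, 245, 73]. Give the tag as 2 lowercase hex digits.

13

Key "1" = 31 is 1 byte ≤ B = 3; zero-pad to 3 bytes: K' = 31 00 00.
K' ⊕ ipad = 07 36 36.  K' ⊕ opad = 6d 5c 5c.
Inner input = (K'⊕ipad) ∥ m = 07 36 36 ∥ f5 48 f5 49.
Inner hash: sum = 7+54+54+245+72+245+73 = 750; mod 256 = 238 → ee.
Outer input = (K'⊕opad) ∥ inner = 6d 5c 5c ∥ ee.
Outer hash (tag): sum = 109+92+92+238 = 531; mod 256 = 19 → 13.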